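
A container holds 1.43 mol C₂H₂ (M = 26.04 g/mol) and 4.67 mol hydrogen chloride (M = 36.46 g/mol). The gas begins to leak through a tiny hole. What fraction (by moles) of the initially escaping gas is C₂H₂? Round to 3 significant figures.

Effusion rate of each component ∝ n_i/√M_i (partial pressure × 1/√M).
So x_C₂H₂ in the escaping gas = (n_C₂H₂/√M_C₂H₂) / Σ(n_i/√M_i)
= (1.43/√26.04) / (1.43/√26.04 + 4.67/√36.46) = 0.2802/(0.2802 + 0.7734) = 0.266.

0.266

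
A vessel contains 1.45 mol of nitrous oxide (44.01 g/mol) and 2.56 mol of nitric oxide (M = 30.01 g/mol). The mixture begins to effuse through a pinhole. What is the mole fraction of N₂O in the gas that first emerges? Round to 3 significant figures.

0.319

The effusion rate of species i is ∝ p_i/√M_i ∝ n_i/√M_i.
x_N₂O(eff) = (n_N₂O/√M_N₂O) / (n_N₂O/√M_N₂O + n_NO/√M_NO)
= (1.45/√44.01) / (1.45/√44.01 + 2.56/√30.01) = 0.2186/(0.2186 + 0.4673) = 0.319.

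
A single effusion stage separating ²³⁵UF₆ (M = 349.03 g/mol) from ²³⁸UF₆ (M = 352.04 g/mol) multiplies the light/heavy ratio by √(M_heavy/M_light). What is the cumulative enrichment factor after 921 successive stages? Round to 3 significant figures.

52.2

Each stage multiplies the ratio by α = √(352.04/349.03), so after 921 stages the overall factor is α^921 = (352.04/349.03)^(921/2).
= 1.00862^(921/2) = 52.2.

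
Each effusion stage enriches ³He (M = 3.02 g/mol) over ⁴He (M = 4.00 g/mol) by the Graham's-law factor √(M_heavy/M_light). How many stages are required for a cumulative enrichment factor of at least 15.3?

20

With α = √(4.00/3.02) per stage, ln α = ½ ln(1.32450) = 0.1405.
Need α^N ≥ 15.3 ⇒ N ≥ ln(15.3) / ln α = 2.728 / 0.1405 = 19.41.
So at least 20 stages are needed.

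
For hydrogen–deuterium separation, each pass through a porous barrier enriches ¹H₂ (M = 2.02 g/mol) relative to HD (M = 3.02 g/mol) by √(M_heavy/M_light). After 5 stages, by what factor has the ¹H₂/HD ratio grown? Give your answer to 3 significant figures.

2.73

After 5 stages the ratio has grown by (√(3.02/2.02))^5 = (3.02/2.02)^(5/2).
= 1.49505^(5/2) = 2.73.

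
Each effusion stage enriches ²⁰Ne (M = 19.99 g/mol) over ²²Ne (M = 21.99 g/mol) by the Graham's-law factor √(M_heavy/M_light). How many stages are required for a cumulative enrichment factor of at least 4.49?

Single-stage factor α = √(21.99/19.99), so ln α = ½ ln(1.10005) = 0.04768.
Need α^N ≥ 4.49 ⇒ N ≥ ln(4.49) / ln α = 1.502 / 0.04768 = 31.50.
So at least 32 stages are needed.

32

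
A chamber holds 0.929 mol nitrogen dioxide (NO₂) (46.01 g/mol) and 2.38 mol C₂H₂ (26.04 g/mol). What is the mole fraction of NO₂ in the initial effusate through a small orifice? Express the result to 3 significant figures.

0.227

Effusion rate of each component ∝ n_i/√M_i (partial pressure × 1/√M).
So x_NO₂ in the escaping gas = (n_NO₂/√M_NO₂) / Σ(n_i/√M_i)
= (0.929/√46.01) / (0.929/√46.01 + 2.38/√26.04) = 0.1370/(0.1370 + 0.4664) = 0.227.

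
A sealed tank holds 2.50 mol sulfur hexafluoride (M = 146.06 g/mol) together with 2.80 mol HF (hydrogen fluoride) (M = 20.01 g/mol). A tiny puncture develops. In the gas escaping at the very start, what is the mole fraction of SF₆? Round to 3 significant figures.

Rate_i ∝ x_i/√M_i (Graham's law weighted by mole fraction), so the effusate composition follows n_i/√M_i.
Mole fraction of SF₆ in the effusate = (n_SF₆/√M_SF₆) / (n_SF₆/√M_SF₆ + n_HF/√M_HF)
= (2.50/√146.06) / (2.50/√146.06 + 2.80/√20.01) = 0.2069/(0.2069 + 0.6259) = 0.248.

0.248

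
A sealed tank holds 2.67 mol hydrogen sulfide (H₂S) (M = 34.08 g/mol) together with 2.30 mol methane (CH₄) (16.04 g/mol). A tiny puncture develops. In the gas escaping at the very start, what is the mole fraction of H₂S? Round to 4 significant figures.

Effusion rate of each component ∝ n_i/√M_i (partial pressure × 1/√M).
x_H₂S(eff) = (n_H₂S/√M_H₂S) / (n_H₂S/√M_H₂S + n_CH₄/√M_CH₄)
= (2.67/√34.08) / (2.67/√34.08 + 2.30/√16.04) = 0.4574/(0.4574 + 0.5743) = 0.4433.

0.4433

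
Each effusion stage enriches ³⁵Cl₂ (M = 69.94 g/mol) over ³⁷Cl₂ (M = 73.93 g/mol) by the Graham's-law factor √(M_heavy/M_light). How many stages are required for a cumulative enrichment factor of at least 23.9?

115

Single-stage factor α = √(73.93/69.94), so ln α = ½ ln(1.05705) = 0.02774.
Need α^N ≥ 23.9 ⇒ N ≥ ln(23.9) / ln α = 3.174 / 0.02774 = 114.41.
So at least 115 stages are needed.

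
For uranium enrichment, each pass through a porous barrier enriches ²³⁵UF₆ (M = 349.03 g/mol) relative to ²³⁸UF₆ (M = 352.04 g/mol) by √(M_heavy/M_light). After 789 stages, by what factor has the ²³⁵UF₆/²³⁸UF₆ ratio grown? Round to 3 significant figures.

29.6

Overall factor = α^789 with α = √(352.04/349.03), i.e. (352.04/349.03)^(789/2).
= 1.00862^(789/2) = 29.6.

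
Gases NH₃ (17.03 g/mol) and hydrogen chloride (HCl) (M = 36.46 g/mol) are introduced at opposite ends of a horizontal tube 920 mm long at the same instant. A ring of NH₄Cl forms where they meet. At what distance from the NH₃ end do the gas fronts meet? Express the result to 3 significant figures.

547 mm

The fronts meet when d_NH₃ + d_HCl = L with d_NH₃/d_HCl = √(M_HCl/M_NH₃) (Graham's law). Here √(M_HCl/M_NH₃) = √(36.46/17.03) = 1.463.
With d_NH₃ + d_HCl = 920 mm, d_HCl = 920/(1 + 1.463) = 373.5 mm.
d_NH₃ = 920 − 373.5 = 547 mm.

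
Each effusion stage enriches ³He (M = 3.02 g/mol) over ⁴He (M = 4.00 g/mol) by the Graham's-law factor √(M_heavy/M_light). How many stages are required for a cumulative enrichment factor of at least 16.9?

21

Single-stage factor α = √(4.00/3.02), so ln α = ½ ln(1.32450) = 0.1405.
Need α^N ≥ 16.9 ⇒ N ≥ ln(16.9) / ln α = 2.827 / 0.1405 = 20.12.
Minimum whole number of stages: N = 21.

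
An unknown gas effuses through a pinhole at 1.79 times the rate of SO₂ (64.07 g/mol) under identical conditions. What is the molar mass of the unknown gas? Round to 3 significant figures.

20.0 g/mol

Since effusion rate ∝ 1/√M, rate_X/rate_SO₂ = √(M_SO₂/M_X).
1.79 = √(64.07/M_X)
M_X = 64.07 / 1.79² = 64.07 / 3.204 = 20.0 g/mol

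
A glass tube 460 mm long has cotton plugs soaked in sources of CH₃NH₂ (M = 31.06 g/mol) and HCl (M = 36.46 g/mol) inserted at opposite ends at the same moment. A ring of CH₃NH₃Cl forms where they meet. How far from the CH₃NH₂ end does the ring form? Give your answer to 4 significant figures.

239.2 mm

In equal time, each gas travels a distance ∝ its rate ∝ 1/√M, so d_CH₃NH₂/d_HCl = √(M_HCl/M_CH₃NH₂) = √(36.46/31.06) = 1.083.
With d_CH₃NH₂ + d_HCl = 460 mm, d_HCl = 460/(1 + 1.083) = 220.8 mm.
d_CH₃NH₂ = 460 − 220.8 = 239.2 mm.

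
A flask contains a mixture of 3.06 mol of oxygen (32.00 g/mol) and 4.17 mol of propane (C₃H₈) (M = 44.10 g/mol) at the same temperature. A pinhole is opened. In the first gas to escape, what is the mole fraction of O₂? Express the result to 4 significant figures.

Rate_i ∝ x_i/√M_i (Graham's law weighted by mole fraction), so the effusate composition follows n_i/√M_i.
So x_O₂ in the escaping gas = (n_O₂/√M_O₂) / Σ(n_i/√M_i)
= (3.06/√32.00) / (3.06/√32.00 + 4.17/√44.10) = 0.5409/(0.5409 + 0.6279) = 0.4628.

0.4628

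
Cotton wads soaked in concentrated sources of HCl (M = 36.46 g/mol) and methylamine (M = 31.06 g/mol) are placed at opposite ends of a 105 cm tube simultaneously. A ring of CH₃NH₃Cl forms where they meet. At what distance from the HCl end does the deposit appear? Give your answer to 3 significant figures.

Distances travelled in equal time are proportional to diffusion rates, so d_HCl/d_CH₃NH₂ = √(M_CH₃NH₂/M_HCl) = √(31.06/36.46) = 0.9230.
With d_HCl + d_CH₃NH₂ = 105 cm, d_CH₃NH₂ = 105/(1 + 0.9230) = 54.60 cm.
d_HCl = 105 − 54.60 = 50.4 cm.

50.4 cm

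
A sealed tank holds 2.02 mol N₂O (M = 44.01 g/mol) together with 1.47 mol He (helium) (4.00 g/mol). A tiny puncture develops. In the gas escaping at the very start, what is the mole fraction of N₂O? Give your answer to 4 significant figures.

0.2929

Rate_i ∝ x_i/√M_i (Graham's law weighted by mole fraction), so the effusate composition follows n_i/√M_i.
x_N₂O(eff) = (n_N₂O/√M_N₂O) / (n_N₂O/√M_N₂O + n_He/√M_He)
= (2.02/√44.01) / (2.02/√44.01 + 1.47/√4.00) = 0.3045/(0.3045 + 0.7350) = 0.2929.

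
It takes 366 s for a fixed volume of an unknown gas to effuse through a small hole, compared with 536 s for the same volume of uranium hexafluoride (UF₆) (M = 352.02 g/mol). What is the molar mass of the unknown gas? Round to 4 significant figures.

Using Graham's law: t_X/t_UF₆ = √(M_X/M_UF₆).
366/536 = 0.6828 = √(M_X/352.02)
M_X = 352.02 × 0.6828² = 352.02 × 0.4663 = 164.1 g/mol

164.1 g/mol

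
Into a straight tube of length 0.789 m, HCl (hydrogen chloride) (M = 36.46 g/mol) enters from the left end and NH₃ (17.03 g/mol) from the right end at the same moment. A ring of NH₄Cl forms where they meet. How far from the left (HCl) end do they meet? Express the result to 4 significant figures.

Distances travelled in equal time are proportional to diffusion rates, so d_HCl/d_NH₃ = √(M_NH₃/M_HCl) = √(17.03/36.46) = 0.6834.
With d_HCl + d_NH₃ = 0.789 m, d_NH₃ = 0.789/(1 + 0.6834) = 0.4687 m.
d_HCl = 0.789 − 0.4687 = 0.3203 m.

0.3203 m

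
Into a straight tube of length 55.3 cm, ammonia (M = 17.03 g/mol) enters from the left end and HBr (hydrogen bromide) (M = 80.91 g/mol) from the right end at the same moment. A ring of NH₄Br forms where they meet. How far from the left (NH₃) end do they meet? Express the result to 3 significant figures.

37.9 cm

In equal time, each gas travels a distance ∝ its rate ∝ 1/√M, so d_NH₃/d_HBr = √(M_HBr/M_NH₃) = √(80.91/17.03) = 2.180.
With d_NH₃ + d_HBr = 55.3 cm, d_HBr = 55.3/(1 + 2.180) = 17.39 cm.
d_NH₃ = 55.3 − 17.39 = 37.9 cm.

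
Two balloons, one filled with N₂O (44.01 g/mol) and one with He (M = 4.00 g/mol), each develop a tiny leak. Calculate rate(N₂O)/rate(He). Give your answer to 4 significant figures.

By Graham's law, rate_N₂O/rate_He = √(M_He/M_N₂O) = √(4.00/44.01) = √0.09089 = 0.3015.

0.3015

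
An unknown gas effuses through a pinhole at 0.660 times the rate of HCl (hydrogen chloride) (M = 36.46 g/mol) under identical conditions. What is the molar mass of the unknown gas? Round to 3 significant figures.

Graham's law gives rate_X/rate_HCl = √(M_HCl/M_X).
0.660 = √(36.46/M_X)
M_X = 36.46 / 0.660² = 36.46 / 0.4356 = 83.7 g/mol

83.7 g/mol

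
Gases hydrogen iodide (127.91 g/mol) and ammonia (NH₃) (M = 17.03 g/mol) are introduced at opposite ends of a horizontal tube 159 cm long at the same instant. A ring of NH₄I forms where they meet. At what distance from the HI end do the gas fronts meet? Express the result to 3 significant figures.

42.5 cm

The fronts meet when d_HI + d_NH₃ = L with d_HI/d_NH₃ = √(M_NH₃/M_HI) (Graham's law). Here √(M_NH₃/M_HI) = √(17.03/127.91) = 0.3649.
With d_HI + d_NH₃ = 159 cm, d_NH₃ = 159/(1 + 0.3649) = 116.5 cm.
d_HI = 159 − 116.5 = 42.5 cm.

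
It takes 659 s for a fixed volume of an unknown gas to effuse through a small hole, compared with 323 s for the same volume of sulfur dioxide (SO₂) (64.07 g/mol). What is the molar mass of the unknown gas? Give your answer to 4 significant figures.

By Graham's law, t_X/t_SO₂ = √(M_X/M_SO₂).
659/323 = 2.040 = √(M_X/64.07)
M_X = 64.07 × 2.040² = 64.07 × 4.163 = 266.7 g/mol

266.7 g/mol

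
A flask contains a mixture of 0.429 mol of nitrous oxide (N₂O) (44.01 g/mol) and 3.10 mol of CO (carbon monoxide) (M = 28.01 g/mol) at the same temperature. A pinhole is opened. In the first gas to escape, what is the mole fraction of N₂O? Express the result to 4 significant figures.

The effusion rate of species i is ∝ p_i/√M_i ∝ n_i/√M_i.
Mole fraction of N₂O in the effusate = (n_N₂O/√M_N₂O) / (n_N₂O/√M_N₂O + n_CO/√M_CO)
= (0.429/√44.01) / (0.429/√44.01 + 3.10/√28.01) = 0.06467/(0.06467 + 0.5857) = 0.09943.

0.09943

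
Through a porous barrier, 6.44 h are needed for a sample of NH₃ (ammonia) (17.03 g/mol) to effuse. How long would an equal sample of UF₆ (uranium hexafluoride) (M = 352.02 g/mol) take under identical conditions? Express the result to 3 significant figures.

29.3 h

By Graham's law, t_UF₆/t_NH₃ = √(M_UF₆/M_NH₃) = √(352.02/17.03) = √20.67 = 4.546.
So the time for UF₆ is 6.44 × 4.546 = 29.3 h.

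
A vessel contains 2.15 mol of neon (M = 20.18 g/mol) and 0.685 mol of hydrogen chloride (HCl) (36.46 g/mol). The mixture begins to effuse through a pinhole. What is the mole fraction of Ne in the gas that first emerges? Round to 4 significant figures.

0.8084

Rate_i ∝ x_i/√M_i (Graham's law weighted by mole fraction), so the effusate composition follows n_i/√M_i.
Mole fraction of Ne in the effusate = (n_Ne/√M_Ne) / (n_Ne/√M_Ne + n_HCl/√M_HCl)
= (2.15/√20.18) / (2.15/√20.18 + 0.685/√36.46) = 0.4786/(0.4786 + 0.1134) = 0.8084.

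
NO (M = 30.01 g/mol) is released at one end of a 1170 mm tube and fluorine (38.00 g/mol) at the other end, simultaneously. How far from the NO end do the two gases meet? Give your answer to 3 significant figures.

619 mm

Distances travelled in equal time are proportional to diffusion rates, so d_NO/d_F₂ = √(M_F₂/M_NO) = √(38.00/30.01) = 1.125.
With d_NO + d_F₂ = 1170 mm, d_F₂ = 1170/(1 + 1.125) = 550.5 mm.
d_NO = 1170 − 550.5 = 619 mm.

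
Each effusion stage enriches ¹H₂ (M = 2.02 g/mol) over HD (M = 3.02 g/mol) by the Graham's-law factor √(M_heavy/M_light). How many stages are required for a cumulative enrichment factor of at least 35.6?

18

Per stage α = (3.02/2.02)^(1/2) = 1.49505^0.5, giving ln α = 0.2011.
Need α^N ≥ 35.6 ⇒ N ≥ ln(35.6) / ln α = 3.572 / 0.2011 = 17.77.
Rounding up, N = 18 stages.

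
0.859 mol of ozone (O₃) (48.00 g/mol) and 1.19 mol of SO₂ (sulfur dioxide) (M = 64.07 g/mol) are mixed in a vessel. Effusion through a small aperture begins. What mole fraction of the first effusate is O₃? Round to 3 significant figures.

The effusion rate of species i is ∝ p_i/√M_i ∝ n_i/√M_i.
Mole fraction of O₃ in the effusate = (n_O₃/√M_O₃) / (n_O₃/√M_O₃ + n_SO₂/√M_SO₂)
= (0.859/√48.00) / (0.859/√48.00 + 1.19/√64.07) = 0.1240/(0.1240 + 0.1487) = 0.455.

0.455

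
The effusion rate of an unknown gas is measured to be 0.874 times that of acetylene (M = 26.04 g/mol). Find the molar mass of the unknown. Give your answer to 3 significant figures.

34.1 g/mol

Graham's law gives rate_X/rate_C₂H₂ = √(M_C₂H₂/M_X).
0.874 = √(26.04/M_X)
M_X = 26.04 / 0.874² = 26.04 / 0.7639 = 34.1 g/mol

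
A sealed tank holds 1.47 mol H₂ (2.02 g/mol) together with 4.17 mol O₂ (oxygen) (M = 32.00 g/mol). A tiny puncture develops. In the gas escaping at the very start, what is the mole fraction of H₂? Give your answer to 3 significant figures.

Effusion rate of each component ∝ n_i/√M_i (partial pressure × 1/√M).
So x_H₂ in the escaping gas = (n_H₂/√M_H₂) / Σ(n_i/√M_i)
= (1.47/√2.02) / (1.47/√2.02 + 4.17/√32.00) = 1.034/(1.034 + 0.7372) = 0.584.

0.584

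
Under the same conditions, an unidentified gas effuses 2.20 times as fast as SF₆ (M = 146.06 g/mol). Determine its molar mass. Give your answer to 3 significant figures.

By Graham's law, rate_X/rate_SF₆ = √(M_SF₆/M_X).
2.20 = √(146.06/M_X)
M_X = 146.06 / 2.20² = 146.06 / 4.840 = 30.2 g/mol

30.2 g/mol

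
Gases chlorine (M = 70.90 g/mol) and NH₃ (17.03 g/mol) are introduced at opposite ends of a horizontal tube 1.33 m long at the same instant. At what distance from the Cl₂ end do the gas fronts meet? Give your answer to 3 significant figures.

0.437 m

Distances travelled in equal time are proportional to diffusion rates, so d_Cl₂/d_NH₃ = √(M_NH₃/M_Cl₂) = √(17.03/70.90) = 0.4901.
With d_Cl₂ + d_NH₃ = 1.33 m, d_NH₃ = 1.33/(1 + 0.4901) = 0.8926 m.
d_Cl₂ = 1.33 − 0.8926 = 0.437 m.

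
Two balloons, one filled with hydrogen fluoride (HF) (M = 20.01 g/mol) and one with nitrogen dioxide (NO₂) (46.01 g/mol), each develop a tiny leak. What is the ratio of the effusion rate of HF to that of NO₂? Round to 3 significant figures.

1.52

Graham's law gives rate_HF/rate_NO₂ = √(M_NO₂/M_HF) = √(46.01/20.01) = √2.299 = 1.52.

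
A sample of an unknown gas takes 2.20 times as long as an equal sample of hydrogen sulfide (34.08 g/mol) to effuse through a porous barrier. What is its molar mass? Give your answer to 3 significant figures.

165 g/mol

Graham's law gives t_X/t_H₂S = √(M_X/M_H₂S).
2.20 = √(M_X/34.08)
M_X = 34.08 × 2.20² = 34.08 × 4.840 = 165 g/mol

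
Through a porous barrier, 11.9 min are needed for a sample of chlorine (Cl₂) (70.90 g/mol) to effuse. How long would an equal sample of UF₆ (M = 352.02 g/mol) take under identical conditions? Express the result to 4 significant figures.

26.52 min

Using Graham's law: t_UF₆/t_Cl₂ = √(M_UF₆/M_Cl₂) = √(352.02/70.90) = √4.965 = 2.228.
So the time for UF₆ is 11.9 × 2.228 = 26.52 min.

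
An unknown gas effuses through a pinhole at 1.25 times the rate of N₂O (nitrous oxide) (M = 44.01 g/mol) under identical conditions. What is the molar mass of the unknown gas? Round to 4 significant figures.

Since effusion rate ∝ 1/√M, rate_X/rate_N₂O = √(M_N₂O/M_X).
1.25 = √(44.01/M_X)
M_X = 44.01 / 1.25² = 44.01 / 1.562 = 28.17 g/mol

28.17 g/mol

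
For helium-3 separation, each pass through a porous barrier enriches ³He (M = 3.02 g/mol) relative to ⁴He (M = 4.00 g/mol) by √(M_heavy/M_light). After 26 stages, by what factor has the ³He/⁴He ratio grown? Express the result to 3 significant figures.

38.6

Each stage multiplies the ratio by α = √(4.00/3.02), so after 26 stages the overall factor is α^26 = (4.00/3.02)^(26/2).
= 1.32450^13 = 38.6.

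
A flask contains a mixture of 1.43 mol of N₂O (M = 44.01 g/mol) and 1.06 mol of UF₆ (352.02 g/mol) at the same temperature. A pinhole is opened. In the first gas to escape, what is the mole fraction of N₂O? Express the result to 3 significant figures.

The effusion rate of species i is ∝ p_i/√M_i ∝ n_i/√M_i.
x_N₂O(eff) = (n_N₂O/√M_N₂O) / (n_N₂O/√M_N₂O + n_UF₆/√M_UF₆)
= (1.43/√44.01) / (1.43/√44.01 + 1.06/√352.02) = 0.2156/(0.2156 + 0.05650) = 0.792.

0.792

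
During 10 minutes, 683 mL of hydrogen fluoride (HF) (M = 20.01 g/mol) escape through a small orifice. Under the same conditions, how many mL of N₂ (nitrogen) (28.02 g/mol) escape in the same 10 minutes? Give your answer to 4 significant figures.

577.2 mL

By Graham's law, rate_N₂/rate_HF = √(M_HF/M_N₂) = √(20.01/28.02) = √0.7141 = 0.8451.
So the volume for N₂ is 683 × 0.8451 = 577.2 mL.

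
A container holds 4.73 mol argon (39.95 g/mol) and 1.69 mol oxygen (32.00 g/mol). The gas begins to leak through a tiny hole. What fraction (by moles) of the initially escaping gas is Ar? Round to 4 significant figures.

0.7147

Rate_i ∝ x_i/√M_i (Graham's law weighted by mole fraction), so the effusate composition follows n_i/√M_i.
Mole fraction of Ar in the effusate = (n_Ar/√M_Ar) / (n_Ar/√M_Ar + n_O₂/√M_O₂)
= (4.73/√39.95) / (4.73/√39.95 + 1.69/√32.00) = 0.7483/(0.7483 + 0.2988) = 0.7147.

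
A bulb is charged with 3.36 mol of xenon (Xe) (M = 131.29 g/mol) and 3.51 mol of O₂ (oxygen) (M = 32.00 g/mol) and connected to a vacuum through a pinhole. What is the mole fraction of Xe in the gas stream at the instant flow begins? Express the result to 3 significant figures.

The effusion rate of species i is ∝ p_i/√M_i ∝ n_i/√M_i.
Mole fraction of Xe in the effusate = (n_Xe/√M_Xe) / (n_Xe/√M_Xe + n_O₂/√M_O₂)
= (3.36/√131.29) / (3.36/√131.29 + 3.51/√32.00) = 0.2932/(0.2932 + 0.6205) = 0.321.

0.321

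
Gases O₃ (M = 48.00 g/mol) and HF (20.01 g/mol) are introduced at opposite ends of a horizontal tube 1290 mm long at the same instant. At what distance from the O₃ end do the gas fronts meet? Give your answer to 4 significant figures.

506.1 mm

Distances travelled in equal time are proportional to diffusion rates, so d_O₃/d_HF = √(M_HF/M_O₃) = √(20.01/48.00) = 0.6457.
With d_O₃ + d_HF = 1290 mm, d_HF = 1290/(1 + 0.6457) = 783.9 mm.
d_O₃ = 1290 − 783.9 = 506.1 mm.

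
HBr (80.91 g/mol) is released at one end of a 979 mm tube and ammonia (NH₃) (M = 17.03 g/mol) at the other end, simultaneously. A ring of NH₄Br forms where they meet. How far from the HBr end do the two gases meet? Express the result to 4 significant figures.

Graham's law gives d_HBr/d_NH₃ = rate_HBr/rate_NH₃ = √(M_NH₃/M_HBr) = √(17.03/80.91) = 0.4588.
With d_HBr + d_NH₃ = 979 mm, d_NH₃ = 979/(1 + 0.4588) = 671.1 mm.
d_HBr = 979 − 671.1 = 307.9 mm.

307.9 mm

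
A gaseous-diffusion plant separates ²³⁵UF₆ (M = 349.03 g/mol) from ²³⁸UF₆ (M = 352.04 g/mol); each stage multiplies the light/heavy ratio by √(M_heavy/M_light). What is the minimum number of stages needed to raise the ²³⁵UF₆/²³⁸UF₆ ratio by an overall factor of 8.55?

Single-stage factor α = √(352.04/349.03), so ln α = ½ ln(1.00862) = 0.004293.
Need α^N ≥ 8.55 ⇒ N ≥ ln(8.55) / ln α = 2.146 / 0.004293 = 499.81.
Minimum whole number of stages: N = 500.

500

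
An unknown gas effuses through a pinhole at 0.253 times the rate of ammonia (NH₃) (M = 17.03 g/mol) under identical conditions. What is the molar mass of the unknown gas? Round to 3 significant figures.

By Graham's law, rate_X/rate_NH₃ = √(M_NH₃/M_X).
0.253 = √(17.03/M_X)
M_X = 17.03 / 0.253² = 17.03 / 0.06401 = 266 g/mol

266 g/mol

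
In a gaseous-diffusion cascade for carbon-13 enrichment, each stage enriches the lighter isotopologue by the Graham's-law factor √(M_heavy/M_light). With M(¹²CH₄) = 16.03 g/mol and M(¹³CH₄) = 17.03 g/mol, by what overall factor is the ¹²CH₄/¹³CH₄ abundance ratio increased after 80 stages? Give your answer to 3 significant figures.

11.3

Overall factor = α^80 with α = √(17.03/16.03), i.e. (17.03/16.03)^(80/2).
= 1.06238^40 = 11.3.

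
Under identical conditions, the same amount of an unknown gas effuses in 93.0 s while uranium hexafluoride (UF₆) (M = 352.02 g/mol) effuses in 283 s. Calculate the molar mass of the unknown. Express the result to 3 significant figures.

Using Graham's law: t_X/t_UF₆ = √(M_X/M_UF₆).
93.0/283 = 0.3286 = √(M_X/352.02)
M_X = 352.02 × 0.3286² = 352.02 × 0.1080 = 38.0 g/mol

38.0 g/mol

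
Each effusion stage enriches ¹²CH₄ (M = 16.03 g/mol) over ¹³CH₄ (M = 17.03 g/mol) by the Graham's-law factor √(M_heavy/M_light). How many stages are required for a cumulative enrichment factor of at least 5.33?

Single-stage factor α = √(17.03/16.03), so ln α = ½ ln(1.06238) = 0.03026.
Need α^N ≥ 5.33 ⇒ N ≥ ln(5.33) / ln α = 1.673 / 0.03026 = 55.30.
So at least 56 stages are needed.

56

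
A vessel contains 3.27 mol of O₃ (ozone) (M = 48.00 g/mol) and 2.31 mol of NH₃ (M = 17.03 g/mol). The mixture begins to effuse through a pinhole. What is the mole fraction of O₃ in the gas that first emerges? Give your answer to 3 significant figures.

Effusion rate of each component ∝ n_i/√M_i (partial pressure × 1/√M).
Mole fraction of O₃ in the effusate = (n_O₃/√M_O₃) / (n_O₃/√M_O₃ + n_NH₃/√M_NH₃)
= (3.27/√48.00) / (3.27/√48.00 + 2.31/√17.03) = 0.4720/(0.4720 + 0.5598) = 0.457.

0.457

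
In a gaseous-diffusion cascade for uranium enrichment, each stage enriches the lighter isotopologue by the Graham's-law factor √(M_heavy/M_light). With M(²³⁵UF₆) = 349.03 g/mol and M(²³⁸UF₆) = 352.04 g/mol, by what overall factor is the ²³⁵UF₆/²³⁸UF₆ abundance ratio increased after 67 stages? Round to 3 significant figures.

The single-stage factor is √(M_heavy/M_light), so 67 stages give [√(352.04/349.03)]^67 = (352.04/349.03)^(67/2).
= 1.00862^(67/2) = 1.33.

1.33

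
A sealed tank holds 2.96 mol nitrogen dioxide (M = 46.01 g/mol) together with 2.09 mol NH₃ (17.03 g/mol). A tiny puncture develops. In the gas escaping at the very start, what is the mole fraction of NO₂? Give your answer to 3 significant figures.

0.463

Effusion rate of each component ∝ n_i/√M_i (partial pressure × 1/√M).
x_NO₂(eff) = (n_NO₂/√M_NO₂) / (n_NO₂/√M_NO₂ + n_NH₃/√M_NH₃)
= (2.96/√46.01) / (2.96/√46.01 + 2.09/√17.03) = 0.4364/(0.4364 + 0.5065) = 0.463.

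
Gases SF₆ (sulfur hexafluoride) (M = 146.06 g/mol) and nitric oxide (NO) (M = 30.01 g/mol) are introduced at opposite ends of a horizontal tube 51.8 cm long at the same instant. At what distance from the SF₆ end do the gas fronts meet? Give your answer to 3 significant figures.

Graham's law gives d_SF₆/d_NO = rate_SF₆/rate_NO = √(M_NO/M_SF₆) = √(30.01/146.06) = 0.4533.
With d_SF₆ + d_NO = 51.8 cm, d_NO = 51.8/(1 + 0.4533) = 35.64 cm.
d_SF₆ = 51.8 − 35.64 = 16.2 cm.

16.2 cm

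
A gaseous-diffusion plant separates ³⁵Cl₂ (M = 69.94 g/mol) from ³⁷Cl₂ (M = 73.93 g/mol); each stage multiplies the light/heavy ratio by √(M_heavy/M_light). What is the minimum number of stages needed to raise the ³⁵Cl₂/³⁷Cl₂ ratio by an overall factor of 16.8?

102

With α = √(73.93/69.94) per stage, ln α = ½ ln(1.05705) = 0.02774.
Need α^N ≥ 16.8 ⇒ N ≥ ln(16.8) / ln α = 2.821 / 0.02774 = 101.71.
Rounding up, N = 102 stages.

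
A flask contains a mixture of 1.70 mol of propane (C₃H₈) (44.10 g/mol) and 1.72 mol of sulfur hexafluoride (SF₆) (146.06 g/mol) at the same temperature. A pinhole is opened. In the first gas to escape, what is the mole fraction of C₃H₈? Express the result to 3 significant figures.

Effusion rate of each component ∝ n_i/√M_i (partial pressure × 1/√M).
x_C₃H₈(eff) = (n_C₃H₈/√M_C₃H₈) / (n_C₃H₈/√M_C₃H₈ + n_SF₆/√M_SF₆)
= (1.70/√44.10) / (1.70/√44.10 + 1.72/√146.06) = 0.2560/(0.2560 + 0.1423) = 0.643.

0.643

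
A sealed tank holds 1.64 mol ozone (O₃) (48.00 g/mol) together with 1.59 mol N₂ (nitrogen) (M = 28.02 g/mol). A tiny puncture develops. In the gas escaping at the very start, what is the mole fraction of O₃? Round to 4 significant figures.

Effusion rate of each component ∝ n_i/√M_i (partial pressure × 1/√M).
x_O₃(eff) = (n_O₃/√M_O₃) / (n_O₃/√M_O₃ + n_N₂/√M_N₂)
= (1.64/√48.00) / (1.64/√48.00 + 1.59/√28.02) = 0.2367/(0.2367 + 0.3004) = 0.4407.

0.4407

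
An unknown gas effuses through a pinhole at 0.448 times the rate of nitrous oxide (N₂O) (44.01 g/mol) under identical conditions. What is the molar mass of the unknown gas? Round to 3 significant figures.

219 g/mol

Since effusion rate ∝ 1/√M, rate_X/rate_N₂O = √(M_N₂O/M_X).
0.448 = √(44.01/M_X)
M_X = 44.01 / 0.448² = 44.01 / 0.2007 = 219 g/mol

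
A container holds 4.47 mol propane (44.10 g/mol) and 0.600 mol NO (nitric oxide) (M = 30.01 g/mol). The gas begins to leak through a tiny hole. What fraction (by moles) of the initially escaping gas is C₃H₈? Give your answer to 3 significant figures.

Rate_i ∝ x_i/√M_i (Graham's law weighted by mole fraction), so the effusate composition follows n_i/√M_i.
Mole fraction of C₃H₈ in the effusate = (n_C₃H₈/√M_C₃H₈) / (n_C₃H₈/√M_C₃H₈ + n_NO/√M_NO)
= (4.47/√44.10) / (4.47/√44.10 + 0.600/√30.01) = 0.6731/(0.6731 + 0.1095) = 0.860.

0.860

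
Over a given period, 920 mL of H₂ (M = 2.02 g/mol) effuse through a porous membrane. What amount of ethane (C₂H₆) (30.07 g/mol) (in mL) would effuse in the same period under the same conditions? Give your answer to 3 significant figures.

238 mL

Since effusion rate ∝ 1/√M, rate_C₂H₆/rate_H₂ = √(M_H₂/M_C₂H₆) = √(2.02/30.07) = √0.06718 = 0.2592.
So the volume for C₂H₆ is 920 × 0.2592 = 238 mL.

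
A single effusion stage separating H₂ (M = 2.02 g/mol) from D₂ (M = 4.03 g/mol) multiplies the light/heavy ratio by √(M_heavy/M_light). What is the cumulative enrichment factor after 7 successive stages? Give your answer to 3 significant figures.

11.2

After 7 stages the ratio has grown by (√(4.03/2.02))^7 = (4.03/2.02)^(7/2).
= 1.99505^(7/2) = 11.2.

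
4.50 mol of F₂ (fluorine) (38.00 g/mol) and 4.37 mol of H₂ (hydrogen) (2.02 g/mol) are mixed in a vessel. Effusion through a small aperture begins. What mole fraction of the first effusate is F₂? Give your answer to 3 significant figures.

The effusion rate of species i is ∝ p_i/√M_i ∝ n_i/√M_i.
x_F₂(eff) = (n_F₂/√M_F₂) / (n_F₂/√M_F₂ + n_H₂/√M_H₂)
= (4.50/√38.00) / (4.50/√38.00 + 4.37/√2.02) = 0.7300/(0.7300 + 3.075) = 0.192.

0.192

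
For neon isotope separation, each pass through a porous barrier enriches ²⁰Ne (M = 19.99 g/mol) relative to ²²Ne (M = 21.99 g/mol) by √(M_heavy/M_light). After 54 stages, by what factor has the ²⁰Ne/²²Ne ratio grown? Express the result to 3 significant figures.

After 54 stages the ratio has grown by (√(21.99/19.99))^54 = (21.99/19.99)^(54/2).
= 1.10005^27 = 13.1.

13.1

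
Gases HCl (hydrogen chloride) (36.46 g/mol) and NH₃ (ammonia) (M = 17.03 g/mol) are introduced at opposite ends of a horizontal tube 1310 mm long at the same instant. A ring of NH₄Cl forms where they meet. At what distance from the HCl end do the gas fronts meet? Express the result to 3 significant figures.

532 mm

Distances travelled in equal time are proportional to diffusion rates, so d_HCl/d_NH₃ = √(M_NH₃/M_HCl) = √(17.03/36.46) = 0.6834.
With d_HCl + d_NH₃ = 1310 mm, d_NH₃ = 1310/(1 + 0.6834) = 778.2 mm.
d_HCl = 1310 − 778.2 = 532 mm.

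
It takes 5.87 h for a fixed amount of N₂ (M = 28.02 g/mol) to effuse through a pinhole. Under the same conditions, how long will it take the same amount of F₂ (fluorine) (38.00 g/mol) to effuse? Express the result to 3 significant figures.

6.84 h

Using Graham's law: t_F₂/t_N₂ = √(M_F₂/M_N₂) = √(38.00/28.02) = √1.356 = 1.165.
So the time for F₂ is 5.87 × 1.165 = 6.84 h.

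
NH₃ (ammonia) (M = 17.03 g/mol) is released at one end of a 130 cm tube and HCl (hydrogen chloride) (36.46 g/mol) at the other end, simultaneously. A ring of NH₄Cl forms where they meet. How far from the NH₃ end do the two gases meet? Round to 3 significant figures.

In equal time, each gas travels a distance ∝ its rate ∝ 1/√M, so d_NH₃/d_HCl = √(M_HCl/M_NH₃) = √(36.46/17.03) = 1.463.
With d_NH₃ + d_HCl = 130 cm, d_HCl = 130/(1 + 1.463) = 52.78 cm.
d_NH₃ = 130 − 52.78 = 77.2 cm.

77.2 cm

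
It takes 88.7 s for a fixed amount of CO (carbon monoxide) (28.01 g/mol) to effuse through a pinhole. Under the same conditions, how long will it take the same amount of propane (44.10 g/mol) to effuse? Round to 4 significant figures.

Since effusion rate ∝ 1/√M, t_C₃H₈/t_CO = √(M_C₃H₈/M_CO) = √(44.10/28.01) = √1.574 = 1.255.
So the time for C₃H₈ is 88.7 × 1.255 = 111.3 s.

111.3 s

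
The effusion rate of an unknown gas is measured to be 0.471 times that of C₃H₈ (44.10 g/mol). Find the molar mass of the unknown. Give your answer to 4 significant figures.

198.8 g/mol

Since effusion rate ∝ 1/√M, rate_X/rate_C₃H₈ = √(M_C₃H₈/M_X).
0.471 = √(44.10/M_X)
M_X = 44.10 / 0.471² = 44.10 / 0.2218 = 198.8 g/mol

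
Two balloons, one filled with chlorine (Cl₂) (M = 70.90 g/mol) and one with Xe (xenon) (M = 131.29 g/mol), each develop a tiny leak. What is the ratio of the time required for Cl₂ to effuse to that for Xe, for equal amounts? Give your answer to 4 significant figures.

0.7349

From Graham's law, t_Cl₂/t_Xe = √(M_Cl₂/M_Xe) = √(70.90/131.29) = √0.5400 = 0.7349.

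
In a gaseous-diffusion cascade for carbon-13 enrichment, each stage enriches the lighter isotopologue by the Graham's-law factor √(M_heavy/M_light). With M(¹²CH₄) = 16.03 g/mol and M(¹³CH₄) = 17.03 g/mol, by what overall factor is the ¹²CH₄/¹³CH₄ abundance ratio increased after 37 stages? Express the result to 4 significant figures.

3.063

Each stage multiplies the ratio by α = √(17.03/16.03), so after 37 stages the overall factor is α^37 = (17.03/16.03)^(37/2).
= 1.06238^(37/2) = 3.063.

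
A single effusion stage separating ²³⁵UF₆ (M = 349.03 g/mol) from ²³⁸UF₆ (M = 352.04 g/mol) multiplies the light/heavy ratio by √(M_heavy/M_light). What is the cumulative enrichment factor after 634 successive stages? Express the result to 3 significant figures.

The single-stage factor is √(M_heavy/M_light), so 634 stages give [√(352.04/349.03)]^634 = (352.04/349.03)^(634/2).
= 1.00862^317 = 15.2.

15.2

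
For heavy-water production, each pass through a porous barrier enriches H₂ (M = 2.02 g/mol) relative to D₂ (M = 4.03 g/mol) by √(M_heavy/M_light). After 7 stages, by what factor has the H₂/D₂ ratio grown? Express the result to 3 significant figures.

11.2

After 7 stages the ratio has grown by (√(4.03/2.02))^7 = (4.03/2.02)^(7/2).
= 1.99505^(7/2) = 11.2.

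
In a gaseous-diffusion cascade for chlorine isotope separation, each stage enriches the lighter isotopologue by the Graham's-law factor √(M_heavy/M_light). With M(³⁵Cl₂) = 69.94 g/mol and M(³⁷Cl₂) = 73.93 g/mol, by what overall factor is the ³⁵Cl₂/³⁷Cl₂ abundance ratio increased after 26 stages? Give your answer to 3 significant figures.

2.06

After 26 stages the ratio has grown by (√(73.93/69.94))^26 = (73.93/69.94)^(26/2).
= 1.05705^13 = 2.06.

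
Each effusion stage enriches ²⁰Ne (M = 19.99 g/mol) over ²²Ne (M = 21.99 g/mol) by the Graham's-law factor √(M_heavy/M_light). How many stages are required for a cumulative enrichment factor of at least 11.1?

Per stage α = (21.99/19.99)^(1/2) = 1.10005^0.5, giving ln α = 0.04768.
Need α^N ≥ 11.1 ⇒ N ≥ ln(11.1) / ln α = 2.407 / 0.04768 = 50.48.
Rounding up, N = 51 stages.

51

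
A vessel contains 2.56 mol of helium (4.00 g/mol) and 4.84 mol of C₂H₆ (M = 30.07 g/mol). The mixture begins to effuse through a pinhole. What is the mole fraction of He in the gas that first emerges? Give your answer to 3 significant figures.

The effusion rate of species i is ∝ p_i/√M_i ∝ n_i/√M_i.
x_He(eff) = (n_He/√M_He) / (n_He/√M_He + n_C₂H₆/√M_C₂H₆)
= (2.56/√4.00) / (2.56/√4.00 + 4.84/√30.07) = 1.280/(1.280 + 0.8826) = 0.592.

0.592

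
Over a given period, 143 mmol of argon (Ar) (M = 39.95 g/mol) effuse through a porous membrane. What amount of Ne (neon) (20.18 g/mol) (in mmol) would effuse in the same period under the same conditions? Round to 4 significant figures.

Since effusion rate ∝ 1/√M, rate_Ne/rate_Ar = √(M_Ar/M_Ne) = √(39.95/20.18) = √1.980 = 1.407.
So the amount for Ne is 143 × 1.407 = 201.2 mmol.

201.2 mmol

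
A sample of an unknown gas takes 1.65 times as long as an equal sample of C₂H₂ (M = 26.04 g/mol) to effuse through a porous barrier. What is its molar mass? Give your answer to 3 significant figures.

By Graham's law, t_X/t_C₂H₂ = √(M_X/M_C₂H₂).
1.65 = √(M_X/26.04)
M_X = 26.04 × 1.65² = 26.04 × 2.722 = 70.9 g/mol

70.9 g/mol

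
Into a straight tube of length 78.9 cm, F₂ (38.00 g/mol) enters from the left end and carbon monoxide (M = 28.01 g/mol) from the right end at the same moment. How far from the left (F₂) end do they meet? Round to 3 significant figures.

36.4 cm

Graham's law gives d_F₂/d_CO = rate_F₂/rate_CO = √(M_CO/M_F₂) = √(28.01/38.00) = 0.8585.
With d_F₂ + d_CO = 78.9 cm, d_CO = 78.9/(1 + 0.8585) = 42.45 cm.
d_F₂ = 78.9 − 42.45 = 36.4 cm.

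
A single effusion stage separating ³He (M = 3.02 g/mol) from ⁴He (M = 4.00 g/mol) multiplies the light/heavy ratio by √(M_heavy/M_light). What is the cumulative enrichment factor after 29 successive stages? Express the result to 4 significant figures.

Each stage multiplies the ratio by α = √(4.00/3.02), so after 29 stages the overall factor is α^29 = (4.00/3.02)^(29/2).
= 1.32450^(29/2) = 58.85.

58.85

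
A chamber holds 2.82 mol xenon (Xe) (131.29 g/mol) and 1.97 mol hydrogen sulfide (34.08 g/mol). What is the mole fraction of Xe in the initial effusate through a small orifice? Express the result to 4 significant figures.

Each component's effusion rate ∝ (its partial pressure)·(1/√M) ∝ n_i/√M_i.
Mole fraction of Xe in the effusate = (n_Xe/√M_Xe) / (n_Xe/√M_Xe + n_H₂S/√M_H₂S)
= (2.82/√131.29) / (2.82/√131.29 + 1.97/√34.08) = 0.2461/(0.2461 + 0.3375) = 0.4217.

0.4217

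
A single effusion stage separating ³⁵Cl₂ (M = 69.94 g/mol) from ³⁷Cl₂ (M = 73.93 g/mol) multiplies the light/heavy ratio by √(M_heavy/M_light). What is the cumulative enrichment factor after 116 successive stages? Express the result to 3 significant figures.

The single-stage factor is √(M_heavy/M_light), so 116 stages give [√(73.93/69.94)]^116 = (73.93/69.94)^(116/2).
= 1.05705^58 = 25.0.

25.0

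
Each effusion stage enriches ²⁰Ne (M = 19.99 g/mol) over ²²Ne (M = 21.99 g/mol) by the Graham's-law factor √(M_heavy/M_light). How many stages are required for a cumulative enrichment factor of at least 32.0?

Per stage α = (21.99/19.99)^(1/2) = 1.10005^0.5, giving ln α = 0.04768.
Need α^N ≥ 32.0 ⇒ N ≥ ln(32.0) / ln α = 3.466 / 0.04768 = 72.69.
Minimum whole number of stages: N = 73.

73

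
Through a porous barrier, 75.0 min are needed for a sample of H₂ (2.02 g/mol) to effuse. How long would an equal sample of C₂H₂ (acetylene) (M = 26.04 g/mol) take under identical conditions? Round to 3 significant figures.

Using Graham's law: t_C₂H₂/t_H₂ = √(M_C₂H₂/M_H₂) = √(26.04/2.02) = √12.89 = 3.590.
So the time for C₂H₂ is 75.0 × 3.590 = 269 min.

269 min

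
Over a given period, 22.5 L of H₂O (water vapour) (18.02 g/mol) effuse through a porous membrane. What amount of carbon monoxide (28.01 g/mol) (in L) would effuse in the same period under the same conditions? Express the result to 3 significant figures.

Graham's law gives rate_CO/rate_H₂O = √(M_H₂O/M_CO) = √(18.02/28.01) = √0.6433 = 0.8021.
So the volume for CO is 22.5 × 0.8021 = 18.0 L.

18.0 L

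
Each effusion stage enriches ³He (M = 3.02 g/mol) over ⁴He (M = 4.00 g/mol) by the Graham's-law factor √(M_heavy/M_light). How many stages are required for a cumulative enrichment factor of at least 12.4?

With α = √(4.00/3.02) per stage, ln α = ½ ln(1.32450) = 0.1405.
Need α^N ≥ 12.4 ⇒ N ≥ ln(12.4) / ln α = 2.518 / 0.1405 = 17.92.
Rounding up, N = 18 stages.

18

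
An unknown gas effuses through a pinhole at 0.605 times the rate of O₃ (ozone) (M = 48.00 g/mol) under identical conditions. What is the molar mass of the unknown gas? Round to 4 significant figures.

131.1 g/mol

Graham's law gives rate_X/rate_O₃ = √(M_O₃/M_X).
0.605 = √(48.00/M_X)
M_X = 48.00 / 0.605² = 48.00 / 0.3660 = 131.1 g/mol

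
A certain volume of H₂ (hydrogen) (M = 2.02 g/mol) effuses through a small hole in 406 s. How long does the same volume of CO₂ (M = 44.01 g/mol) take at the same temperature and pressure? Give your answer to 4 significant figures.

1895 s

Graham's law gives t_CO₂/t_H₂ = √(M_CO₂/M_H₂) = √(44.01/2.02) = √21.79 = 4.668.
So the time for CO₂ is 406 × 4.668 = 1895 s.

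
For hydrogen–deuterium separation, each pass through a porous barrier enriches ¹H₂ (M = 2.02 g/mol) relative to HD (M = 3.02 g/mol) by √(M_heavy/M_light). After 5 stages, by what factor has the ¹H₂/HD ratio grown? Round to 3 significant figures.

Each stage multiplies the ratio by α = √(3.02/2.02), so after 5 stages the overall factor is α^5 = (3.02/2.02)^(5/2).
= 1.49505^(5/2) = 2.73.

2.73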